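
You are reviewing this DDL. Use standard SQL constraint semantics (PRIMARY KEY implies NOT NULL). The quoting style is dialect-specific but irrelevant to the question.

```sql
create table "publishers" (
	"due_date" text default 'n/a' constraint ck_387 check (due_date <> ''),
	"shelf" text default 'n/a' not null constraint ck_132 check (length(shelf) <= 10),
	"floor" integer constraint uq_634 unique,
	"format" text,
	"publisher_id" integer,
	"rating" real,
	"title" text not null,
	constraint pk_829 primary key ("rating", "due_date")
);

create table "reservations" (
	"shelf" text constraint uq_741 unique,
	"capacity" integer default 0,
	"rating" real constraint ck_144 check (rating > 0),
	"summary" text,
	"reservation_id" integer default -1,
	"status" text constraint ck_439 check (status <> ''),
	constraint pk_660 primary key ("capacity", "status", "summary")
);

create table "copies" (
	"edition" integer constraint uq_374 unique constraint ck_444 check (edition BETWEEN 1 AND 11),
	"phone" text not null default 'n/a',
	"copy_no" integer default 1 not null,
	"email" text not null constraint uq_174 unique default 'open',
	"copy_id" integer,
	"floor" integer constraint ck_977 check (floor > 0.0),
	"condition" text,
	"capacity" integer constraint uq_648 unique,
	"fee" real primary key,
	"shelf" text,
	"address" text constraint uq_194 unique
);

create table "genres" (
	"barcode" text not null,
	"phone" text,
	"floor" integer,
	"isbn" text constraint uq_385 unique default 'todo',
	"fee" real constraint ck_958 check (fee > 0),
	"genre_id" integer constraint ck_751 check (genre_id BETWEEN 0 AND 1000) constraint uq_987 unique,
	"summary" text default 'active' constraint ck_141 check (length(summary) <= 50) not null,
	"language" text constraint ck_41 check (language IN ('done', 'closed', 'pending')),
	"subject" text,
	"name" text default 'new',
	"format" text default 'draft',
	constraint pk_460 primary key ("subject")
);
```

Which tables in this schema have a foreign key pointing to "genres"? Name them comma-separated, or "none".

none

No REFERENCES clause anywhere in the schema names genres.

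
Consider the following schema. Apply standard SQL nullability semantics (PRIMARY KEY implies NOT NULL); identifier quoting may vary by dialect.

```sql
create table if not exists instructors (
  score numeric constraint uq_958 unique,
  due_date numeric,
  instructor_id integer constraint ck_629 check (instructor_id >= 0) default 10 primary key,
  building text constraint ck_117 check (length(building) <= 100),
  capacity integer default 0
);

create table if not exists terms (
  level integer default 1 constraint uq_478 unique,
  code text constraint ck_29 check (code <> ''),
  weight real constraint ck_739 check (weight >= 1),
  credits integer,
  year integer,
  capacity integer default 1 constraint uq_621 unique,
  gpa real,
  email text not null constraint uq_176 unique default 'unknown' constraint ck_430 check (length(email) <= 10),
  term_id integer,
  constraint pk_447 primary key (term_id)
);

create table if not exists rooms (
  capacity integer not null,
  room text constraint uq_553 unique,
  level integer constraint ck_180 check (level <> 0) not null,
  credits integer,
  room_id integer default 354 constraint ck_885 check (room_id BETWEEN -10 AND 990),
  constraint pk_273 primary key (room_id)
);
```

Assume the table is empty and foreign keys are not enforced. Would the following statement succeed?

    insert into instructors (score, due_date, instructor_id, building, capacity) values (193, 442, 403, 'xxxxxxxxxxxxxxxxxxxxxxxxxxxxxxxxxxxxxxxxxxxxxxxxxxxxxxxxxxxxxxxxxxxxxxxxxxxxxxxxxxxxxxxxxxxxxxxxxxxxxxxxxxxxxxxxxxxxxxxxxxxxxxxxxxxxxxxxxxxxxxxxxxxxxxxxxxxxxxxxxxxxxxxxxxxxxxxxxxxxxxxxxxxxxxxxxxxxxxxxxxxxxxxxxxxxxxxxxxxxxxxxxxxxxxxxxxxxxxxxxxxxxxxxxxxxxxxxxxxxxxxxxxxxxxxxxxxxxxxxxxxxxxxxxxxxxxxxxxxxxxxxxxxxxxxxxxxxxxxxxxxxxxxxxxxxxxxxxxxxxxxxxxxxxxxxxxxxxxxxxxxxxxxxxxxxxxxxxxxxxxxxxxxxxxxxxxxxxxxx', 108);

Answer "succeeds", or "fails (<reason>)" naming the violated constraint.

fails (CHECK on building)

The value 'xxxxxxxxxxxxxxxxxxxxxxxxxxxxxxxxxxxxxxxxxxxxxxxxxxxxxxxxxxxxxxxxxxxxxxxxxxxxxxxxxxxxxxxxxxxxxxxxxxxxxxxxxxxxxxxxxxxxxxxxxxxxxxxxxxxxxxxxxxxxxxxxxxxxxxxxxxxxxxxxxxxxxxxxxxxxxxxxxxxxxxxxxxxxxxxxxxxxxxxxxxxxxxxxxxxxxxxxxxxxxxxxxxxxxxxxxxxxxxxxxxxxxxxxxxxxxxxxxxxxxxxxxxxxxxxxxxxxxxxxxxxxxxxxxxxxxxxxxxxxxxxxxxxxxxxxxxxxxxxxxxxxxxxxxxxxxxxxxxxxxxxxxxxxxxxxxxxxxxxxxxxxxxxxxxxxxxxxxxxxxxxxxxxxxxxxxxxxxxxx' for building violates CHECK (length(building) <= 100).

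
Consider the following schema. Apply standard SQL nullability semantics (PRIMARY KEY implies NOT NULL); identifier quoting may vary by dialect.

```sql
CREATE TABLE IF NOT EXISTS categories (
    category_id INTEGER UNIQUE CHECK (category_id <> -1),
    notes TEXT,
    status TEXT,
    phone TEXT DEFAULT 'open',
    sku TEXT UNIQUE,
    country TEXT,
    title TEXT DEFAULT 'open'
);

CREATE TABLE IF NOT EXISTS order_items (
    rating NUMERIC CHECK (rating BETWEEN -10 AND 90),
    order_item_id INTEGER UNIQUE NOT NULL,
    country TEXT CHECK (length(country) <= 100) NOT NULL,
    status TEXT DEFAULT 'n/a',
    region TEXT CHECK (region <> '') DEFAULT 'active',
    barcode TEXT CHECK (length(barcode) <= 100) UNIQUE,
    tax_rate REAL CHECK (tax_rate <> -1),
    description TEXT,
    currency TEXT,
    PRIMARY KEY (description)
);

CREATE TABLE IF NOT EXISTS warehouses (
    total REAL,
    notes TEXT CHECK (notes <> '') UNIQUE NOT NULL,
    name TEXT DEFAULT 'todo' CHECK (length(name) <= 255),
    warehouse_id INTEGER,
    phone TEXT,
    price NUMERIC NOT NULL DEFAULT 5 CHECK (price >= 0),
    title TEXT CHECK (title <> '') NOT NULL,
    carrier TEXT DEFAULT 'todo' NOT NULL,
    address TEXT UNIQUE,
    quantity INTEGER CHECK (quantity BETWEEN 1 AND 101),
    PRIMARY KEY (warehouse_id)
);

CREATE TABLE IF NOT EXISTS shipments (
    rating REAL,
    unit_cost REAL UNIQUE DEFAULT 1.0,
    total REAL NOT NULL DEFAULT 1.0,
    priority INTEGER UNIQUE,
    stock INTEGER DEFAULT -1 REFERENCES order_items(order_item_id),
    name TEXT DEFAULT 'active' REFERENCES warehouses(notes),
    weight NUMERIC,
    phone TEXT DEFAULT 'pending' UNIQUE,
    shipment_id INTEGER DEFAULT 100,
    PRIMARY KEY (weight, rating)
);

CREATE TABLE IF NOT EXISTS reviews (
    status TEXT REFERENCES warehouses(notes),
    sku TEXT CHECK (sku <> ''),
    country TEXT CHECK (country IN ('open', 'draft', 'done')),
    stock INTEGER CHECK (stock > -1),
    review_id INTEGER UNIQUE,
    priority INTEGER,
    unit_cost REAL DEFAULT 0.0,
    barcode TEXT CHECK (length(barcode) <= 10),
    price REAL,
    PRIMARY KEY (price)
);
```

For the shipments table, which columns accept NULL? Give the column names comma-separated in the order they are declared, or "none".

- rating: part of the PRIMARY KEY, which implies NOT NULL → not nullable.
- unit_cost: UNIQUE does not imply NOT NULL → nullable.
- total: declared NOT NULL → not nullable.
- priority: UNIQUE does not imply NOT NULL → nullable.
- stock: a foreign key column may be NULL unless separately constrained → nullable.
- name: a foreign key column may be NULL unless separately constrained → nullable.
- weight: part of the PRIMARY KEY, which implies NOT NULL → not nullable.
- phone: UNIQUE does not imply NOT NULL → nullable.
- shipment_id: DEFAULT only fills an omitted column; an explicit NULL is still allowed → nullable.

unit_cost, priority, stock, name, phone, shipment_id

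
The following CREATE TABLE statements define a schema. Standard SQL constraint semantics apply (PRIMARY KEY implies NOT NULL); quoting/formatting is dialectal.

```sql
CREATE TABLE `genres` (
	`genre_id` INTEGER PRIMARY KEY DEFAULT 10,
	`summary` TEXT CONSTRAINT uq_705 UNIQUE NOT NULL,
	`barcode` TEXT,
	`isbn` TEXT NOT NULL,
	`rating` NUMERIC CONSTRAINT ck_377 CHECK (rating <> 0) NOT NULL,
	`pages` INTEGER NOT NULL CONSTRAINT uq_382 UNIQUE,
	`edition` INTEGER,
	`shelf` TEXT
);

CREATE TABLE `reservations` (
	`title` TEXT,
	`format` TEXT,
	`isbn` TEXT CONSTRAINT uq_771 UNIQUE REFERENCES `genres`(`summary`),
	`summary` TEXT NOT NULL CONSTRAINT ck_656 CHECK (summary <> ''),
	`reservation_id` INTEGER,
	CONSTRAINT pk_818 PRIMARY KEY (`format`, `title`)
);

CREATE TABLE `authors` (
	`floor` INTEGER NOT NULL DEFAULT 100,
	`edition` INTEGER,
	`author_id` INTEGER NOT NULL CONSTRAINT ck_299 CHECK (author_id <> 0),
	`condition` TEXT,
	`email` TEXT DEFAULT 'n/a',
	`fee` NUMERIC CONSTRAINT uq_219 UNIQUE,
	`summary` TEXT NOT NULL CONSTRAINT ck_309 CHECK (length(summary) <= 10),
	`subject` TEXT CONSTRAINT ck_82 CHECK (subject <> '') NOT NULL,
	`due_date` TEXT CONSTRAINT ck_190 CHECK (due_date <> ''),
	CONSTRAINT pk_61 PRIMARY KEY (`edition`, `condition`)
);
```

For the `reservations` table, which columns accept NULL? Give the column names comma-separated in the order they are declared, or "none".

isbn, reservation_id

- title: part of the PRIMARY KEY, which implies NOT NULL → not nullable.
- format: part of the PRIMARY KEY, which implies NOT NULL → not nullable.
- isbn: a foreign key column may be NULL unless separately constrained → nullable.
- summary: declared NOT NULL → not nullable.
- reservation_id: no NOT NULL constraint applies → nullable.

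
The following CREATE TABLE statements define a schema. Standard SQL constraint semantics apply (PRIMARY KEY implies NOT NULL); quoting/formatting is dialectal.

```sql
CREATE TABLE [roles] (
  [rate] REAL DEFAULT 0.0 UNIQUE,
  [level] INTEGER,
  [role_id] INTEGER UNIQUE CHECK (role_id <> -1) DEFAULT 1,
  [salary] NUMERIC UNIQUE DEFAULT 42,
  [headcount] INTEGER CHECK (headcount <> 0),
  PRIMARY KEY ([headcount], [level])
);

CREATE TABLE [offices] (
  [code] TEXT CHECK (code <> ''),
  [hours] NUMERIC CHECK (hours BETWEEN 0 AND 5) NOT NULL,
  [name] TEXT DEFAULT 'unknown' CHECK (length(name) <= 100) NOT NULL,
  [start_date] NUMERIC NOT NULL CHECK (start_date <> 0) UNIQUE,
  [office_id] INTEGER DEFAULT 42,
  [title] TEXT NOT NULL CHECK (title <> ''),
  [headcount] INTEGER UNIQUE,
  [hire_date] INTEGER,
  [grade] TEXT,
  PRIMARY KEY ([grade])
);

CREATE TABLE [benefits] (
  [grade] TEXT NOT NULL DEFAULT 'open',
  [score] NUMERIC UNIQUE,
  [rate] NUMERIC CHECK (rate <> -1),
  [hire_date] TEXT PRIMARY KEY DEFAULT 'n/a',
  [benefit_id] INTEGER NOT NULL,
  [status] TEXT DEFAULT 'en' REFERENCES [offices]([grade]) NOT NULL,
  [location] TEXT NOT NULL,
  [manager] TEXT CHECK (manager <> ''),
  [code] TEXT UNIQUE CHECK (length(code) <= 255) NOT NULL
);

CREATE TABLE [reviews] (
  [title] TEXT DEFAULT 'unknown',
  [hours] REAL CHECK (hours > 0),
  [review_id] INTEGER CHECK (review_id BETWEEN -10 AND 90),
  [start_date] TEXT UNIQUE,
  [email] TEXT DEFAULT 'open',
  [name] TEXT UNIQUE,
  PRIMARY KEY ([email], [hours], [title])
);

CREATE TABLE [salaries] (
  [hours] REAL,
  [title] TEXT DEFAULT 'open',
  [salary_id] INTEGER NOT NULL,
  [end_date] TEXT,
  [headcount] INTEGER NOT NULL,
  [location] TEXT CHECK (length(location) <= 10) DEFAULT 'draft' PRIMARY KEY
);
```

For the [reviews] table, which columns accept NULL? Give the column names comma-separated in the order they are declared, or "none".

review_id, start_date, name

- title: part of the PRIMARY KEY, which implies NOT NULL → not nullable.
- hours: part of the PRIMARY KEY, which implies NOT NULL → not nullable.
- review_id: CHECK does not forbid NULL (a CHECK constraint passes when its expression is NULL) → nullable.
- start_date: UNIQUE does not imply NOT NULL → nullable.
- email: part of the PRIMARY KEY, which implies NOT NULL → not nullable.
- name: UNIQUE does not imply NOT NULL → nullable.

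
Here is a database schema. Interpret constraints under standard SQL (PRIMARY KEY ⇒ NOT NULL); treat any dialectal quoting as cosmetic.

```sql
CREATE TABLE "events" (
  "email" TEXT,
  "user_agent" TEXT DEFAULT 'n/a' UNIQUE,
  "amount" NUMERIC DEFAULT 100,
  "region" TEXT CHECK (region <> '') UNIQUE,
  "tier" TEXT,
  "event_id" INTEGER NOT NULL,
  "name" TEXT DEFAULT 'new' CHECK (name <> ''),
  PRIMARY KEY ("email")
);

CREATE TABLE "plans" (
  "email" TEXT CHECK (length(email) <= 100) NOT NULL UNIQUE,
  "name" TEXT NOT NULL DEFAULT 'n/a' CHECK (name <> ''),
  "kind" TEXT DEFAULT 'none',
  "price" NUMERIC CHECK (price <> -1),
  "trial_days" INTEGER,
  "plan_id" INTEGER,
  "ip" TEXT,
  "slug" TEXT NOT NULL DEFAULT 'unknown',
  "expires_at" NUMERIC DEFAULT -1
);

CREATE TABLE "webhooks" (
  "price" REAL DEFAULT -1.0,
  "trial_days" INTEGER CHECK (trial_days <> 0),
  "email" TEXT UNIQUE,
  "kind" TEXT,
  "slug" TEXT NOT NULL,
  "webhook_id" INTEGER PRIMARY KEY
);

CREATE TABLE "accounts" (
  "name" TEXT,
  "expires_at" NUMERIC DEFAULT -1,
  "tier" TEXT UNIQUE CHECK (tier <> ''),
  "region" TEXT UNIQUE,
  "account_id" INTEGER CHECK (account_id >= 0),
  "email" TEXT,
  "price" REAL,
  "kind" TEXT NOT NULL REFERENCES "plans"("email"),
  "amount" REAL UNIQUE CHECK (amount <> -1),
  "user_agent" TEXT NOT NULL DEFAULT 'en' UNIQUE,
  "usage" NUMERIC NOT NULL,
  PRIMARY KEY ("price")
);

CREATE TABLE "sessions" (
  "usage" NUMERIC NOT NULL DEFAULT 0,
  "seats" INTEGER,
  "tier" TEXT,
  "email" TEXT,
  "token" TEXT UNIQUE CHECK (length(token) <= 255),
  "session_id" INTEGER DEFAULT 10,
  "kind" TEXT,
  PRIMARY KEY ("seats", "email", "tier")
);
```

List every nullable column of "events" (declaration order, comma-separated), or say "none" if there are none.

user_agent, amount, region, tier, name

- email: part of the PRIMARY KEY, which implies NOT NULL → not nullable.
- user_agent: UNIQUE does not imply NOT NULL → nullable.
- amount: DEFAULT only fills an omitted column; an explicit NULL is still allowed → nullable.
- region: CHECK does not forbid NULL (a CHECK constraint passes when its expression is NULL) → nullable.
- tier: no NOT NULL constraint applies → nullable.
- event_id: declared NOT NULL → not nullable.
- name: CHECK does not forbid NULL (a CHECK constraint passes when its expression is NULL) → nullable.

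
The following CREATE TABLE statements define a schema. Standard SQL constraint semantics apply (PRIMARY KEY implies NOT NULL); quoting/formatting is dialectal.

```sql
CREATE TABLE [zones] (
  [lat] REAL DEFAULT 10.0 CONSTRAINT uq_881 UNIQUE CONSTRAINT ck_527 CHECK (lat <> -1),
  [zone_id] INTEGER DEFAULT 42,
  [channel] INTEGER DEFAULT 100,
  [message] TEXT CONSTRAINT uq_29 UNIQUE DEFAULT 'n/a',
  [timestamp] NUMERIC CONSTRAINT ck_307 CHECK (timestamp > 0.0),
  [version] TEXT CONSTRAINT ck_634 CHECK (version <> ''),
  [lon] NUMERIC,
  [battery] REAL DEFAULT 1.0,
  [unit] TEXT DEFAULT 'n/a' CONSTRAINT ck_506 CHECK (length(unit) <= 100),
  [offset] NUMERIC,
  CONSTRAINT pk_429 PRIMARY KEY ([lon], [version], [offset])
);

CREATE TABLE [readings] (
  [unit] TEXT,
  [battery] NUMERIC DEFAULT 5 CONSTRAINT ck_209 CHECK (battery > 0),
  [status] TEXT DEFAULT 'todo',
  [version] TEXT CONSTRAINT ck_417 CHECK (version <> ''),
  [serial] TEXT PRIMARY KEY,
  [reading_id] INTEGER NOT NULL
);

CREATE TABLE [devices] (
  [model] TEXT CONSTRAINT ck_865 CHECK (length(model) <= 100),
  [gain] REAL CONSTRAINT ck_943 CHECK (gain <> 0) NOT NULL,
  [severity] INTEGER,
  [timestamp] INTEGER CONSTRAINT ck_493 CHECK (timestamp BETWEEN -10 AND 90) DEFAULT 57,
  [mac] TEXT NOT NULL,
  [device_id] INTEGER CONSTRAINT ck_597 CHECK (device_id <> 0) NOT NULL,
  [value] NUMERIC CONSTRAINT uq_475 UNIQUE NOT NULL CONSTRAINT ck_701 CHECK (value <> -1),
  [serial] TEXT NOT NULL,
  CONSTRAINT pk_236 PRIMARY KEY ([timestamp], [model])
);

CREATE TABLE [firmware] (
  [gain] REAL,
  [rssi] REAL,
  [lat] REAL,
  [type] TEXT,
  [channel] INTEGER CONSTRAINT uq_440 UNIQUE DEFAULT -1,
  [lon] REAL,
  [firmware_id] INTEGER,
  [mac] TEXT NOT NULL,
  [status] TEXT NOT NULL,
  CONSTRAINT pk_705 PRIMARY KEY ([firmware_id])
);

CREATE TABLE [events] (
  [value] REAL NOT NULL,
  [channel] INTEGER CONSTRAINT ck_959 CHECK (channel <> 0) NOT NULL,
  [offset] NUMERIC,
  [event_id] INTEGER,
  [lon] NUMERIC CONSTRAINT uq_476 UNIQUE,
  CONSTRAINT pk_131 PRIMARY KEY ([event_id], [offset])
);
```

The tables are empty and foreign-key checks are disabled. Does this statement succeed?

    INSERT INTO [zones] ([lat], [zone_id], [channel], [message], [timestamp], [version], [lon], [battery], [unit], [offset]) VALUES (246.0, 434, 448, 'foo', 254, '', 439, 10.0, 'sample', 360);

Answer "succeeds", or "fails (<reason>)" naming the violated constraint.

fails (CHECK on version)

The value '' for version violates CHECK (version <> '').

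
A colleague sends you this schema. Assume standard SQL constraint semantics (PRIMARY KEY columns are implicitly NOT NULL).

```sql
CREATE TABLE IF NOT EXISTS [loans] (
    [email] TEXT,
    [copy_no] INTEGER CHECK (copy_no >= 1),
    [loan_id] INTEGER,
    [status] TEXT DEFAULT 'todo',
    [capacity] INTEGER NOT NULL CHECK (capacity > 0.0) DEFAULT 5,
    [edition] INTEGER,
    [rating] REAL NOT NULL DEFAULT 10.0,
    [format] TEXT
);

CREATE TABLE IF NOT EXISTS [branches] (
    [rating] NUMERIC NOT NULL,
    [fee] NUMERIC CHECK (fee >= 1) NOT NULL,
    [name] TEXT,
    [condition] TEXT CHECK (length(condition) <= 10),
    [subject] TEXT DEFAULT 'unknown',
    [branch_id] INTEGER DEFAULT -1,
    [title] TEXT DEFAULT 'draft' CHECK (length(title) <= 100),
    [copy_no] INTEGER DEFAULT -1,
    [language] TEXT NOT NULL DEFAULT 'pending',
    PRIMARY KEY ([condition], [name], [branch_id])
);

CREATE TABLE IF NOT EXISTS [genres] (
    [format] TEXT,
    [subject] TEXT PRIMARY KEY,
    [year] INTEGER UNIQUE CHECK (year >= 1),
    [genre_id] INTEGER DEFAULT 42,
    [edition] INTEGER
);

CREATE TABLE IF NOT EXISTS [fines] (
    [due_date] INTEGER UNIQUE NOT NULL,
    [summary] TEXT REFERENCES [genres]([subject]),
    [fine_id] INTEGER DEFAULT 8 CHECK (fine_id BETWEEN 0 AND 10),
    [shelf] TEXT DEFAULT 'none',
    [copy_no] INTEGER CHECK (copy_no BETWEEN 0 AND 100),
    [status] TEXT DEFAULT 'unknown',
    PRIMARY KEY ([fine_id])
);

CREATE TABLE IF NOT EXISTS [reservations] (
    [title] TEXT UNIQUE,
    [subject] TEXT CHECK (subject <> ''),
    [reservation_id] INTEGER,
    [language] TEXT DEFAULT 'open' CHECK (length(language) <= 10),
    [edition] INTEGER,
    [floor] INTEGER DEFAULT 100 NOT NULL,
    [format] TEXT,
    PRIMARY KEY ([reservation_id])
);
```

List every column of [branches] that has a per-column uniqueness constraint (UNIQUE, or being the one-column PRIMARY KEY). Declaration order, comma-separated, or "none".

none

- rating: no UNIQUE or single-column PK constraint.
- fee: no UNIQUE or single-column PK constraint.
- name: part of a composite PRIMARY KEY — only the tuple is unique, not this column on its own.
- condition: part of a composite PRIMARY KEY — only the tuple is unique, not this column on its own.
- subject: no UNIQUE or single-column PK constraint.
- branch_id: part of a composite PRIMARY KEY — only the tuple is unique, not this column on its own.
- title: no UNIQUE or single-column PK constraint.
- copy_no: no UNIQUE or single-column PK constraint.
- language: no UNIQUE or single-column PK constraint.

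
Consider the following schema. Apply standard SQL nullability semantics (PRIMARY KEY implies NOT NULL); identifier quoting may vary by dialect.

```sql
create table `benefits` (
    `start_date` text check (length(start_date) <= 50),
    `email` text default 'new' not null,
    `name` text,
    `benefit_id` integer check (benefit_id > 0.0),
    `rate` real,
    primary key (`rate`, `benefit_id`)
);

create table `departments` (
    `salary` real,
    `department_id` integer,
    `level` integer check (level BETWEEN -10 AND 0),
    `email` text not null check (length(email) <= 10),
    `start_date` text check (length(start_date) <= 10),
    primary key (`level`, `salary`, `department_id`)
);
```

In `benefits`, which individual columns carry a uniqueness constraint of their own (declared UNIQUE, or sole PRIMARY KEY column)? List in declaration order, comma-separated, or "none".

none

- start_date: no UNIQUE or single-column PK constraint.
- email: no UNIQUE or single-column PK constraint.
- name: no UNIQUE or single-column PK constraint.
- benefit_id: part of a composite PRIMARY KEY — only the tuple is unique, not this column on its own.
- rate: part of a composite PRIMARY KEY — only the tuple is unique, not this column on its own.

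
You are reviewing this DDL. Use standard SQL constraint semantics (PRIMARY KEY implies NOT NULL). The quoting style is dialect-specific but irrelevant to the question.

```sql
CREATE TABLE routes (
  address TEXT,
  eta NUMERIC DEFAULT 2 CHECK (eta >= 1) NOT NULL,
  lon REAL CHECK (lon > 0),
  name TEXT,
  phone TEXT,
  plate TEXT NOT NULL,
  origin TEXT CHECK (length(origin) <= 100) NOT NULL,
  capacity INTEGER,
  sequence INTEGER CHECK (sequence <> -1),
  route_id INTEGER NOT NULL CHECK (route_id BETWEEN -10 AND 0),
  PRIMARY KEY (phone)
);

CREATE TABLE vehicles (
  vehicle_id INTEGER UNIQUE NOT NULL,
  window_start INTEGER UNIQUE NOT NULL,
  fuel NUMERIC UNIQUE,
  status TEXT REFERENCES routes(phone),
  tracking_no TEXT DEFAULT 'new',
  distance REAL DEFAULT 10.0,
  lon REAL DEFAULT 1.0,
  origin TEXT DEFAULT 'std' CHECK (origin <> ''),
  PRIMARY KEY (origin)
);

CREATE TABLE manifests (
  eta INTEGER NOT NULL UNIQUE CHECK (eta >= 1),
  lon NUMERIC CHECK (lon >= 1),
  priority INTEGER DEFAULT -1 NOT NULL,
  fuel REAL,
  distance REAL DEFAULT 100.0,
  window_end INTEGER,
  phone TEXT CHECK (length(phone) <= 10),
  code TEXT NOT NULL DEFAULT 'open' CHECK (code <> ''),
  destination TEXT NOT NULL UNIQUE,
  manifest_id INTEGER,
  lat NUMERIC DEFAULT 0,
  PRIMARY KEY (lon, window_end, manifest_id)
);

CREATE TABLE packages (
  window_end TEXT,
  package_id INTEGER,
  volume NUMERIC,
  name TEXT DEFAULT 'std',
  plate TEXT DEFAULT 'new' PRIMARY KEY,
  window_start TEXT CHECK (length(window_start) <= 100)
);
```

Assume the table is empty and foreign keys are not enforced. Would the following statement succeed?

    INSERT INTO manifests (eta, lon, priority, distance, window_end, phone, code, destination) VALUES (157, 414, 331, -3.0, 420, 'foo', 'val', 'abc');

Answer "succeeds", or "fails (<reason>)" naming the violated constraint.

fails (NOT NULL on manifest_id)

manifest_id is omitted from the column list and has no DEFAULT, so it would receive NULL.
But manifest_id is part of the PRIMARY KEY (implied NOT NULL).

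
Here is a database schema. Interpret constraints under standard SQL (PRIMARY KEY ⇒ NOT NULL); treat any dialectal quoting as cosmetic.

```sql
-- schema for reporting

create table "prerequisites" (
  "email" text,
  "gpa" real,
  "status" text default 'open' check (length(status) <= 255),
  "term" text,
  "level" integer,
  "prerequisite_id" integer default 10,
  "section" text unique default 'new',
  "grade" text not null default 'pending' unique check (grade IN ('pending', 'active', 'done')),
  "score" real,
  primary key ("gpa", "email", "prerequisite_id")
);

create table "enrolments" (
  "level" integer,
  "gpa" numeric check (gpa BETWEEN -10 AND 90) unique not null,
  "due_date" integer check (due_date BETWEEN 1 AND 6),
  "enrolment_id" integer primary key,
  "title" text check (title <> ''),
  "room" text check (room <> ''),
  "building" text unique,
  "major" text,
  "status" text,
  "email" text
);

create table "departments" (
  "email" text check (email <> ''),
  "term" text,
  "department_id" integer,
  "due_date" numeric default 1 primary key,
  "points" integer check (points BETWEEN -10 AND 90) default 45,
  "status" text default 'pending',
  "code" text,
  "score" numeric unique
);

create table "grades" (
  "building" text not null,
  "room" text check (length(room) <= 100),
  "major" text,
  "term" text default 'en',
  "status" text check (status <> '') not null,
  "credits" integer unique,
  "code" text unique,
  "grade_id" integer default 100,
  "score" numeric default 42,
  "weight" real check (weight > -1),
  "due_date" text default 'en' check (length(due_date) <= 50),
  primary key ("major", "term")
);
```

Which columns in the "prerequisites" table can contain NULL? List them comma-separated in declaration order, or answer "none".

- email: part of the PRIMARY KEY, which implies NOT NULL → not nullable.
- gpa: part of the PRIMARY KEY, which implies NOT NULL → not nullable.
- status: CHECK does not forbid NULL (a CHECK constraint passes when its expression is NULL) → nullable.
- term: no NOT NULL constraint applies → nullable.
- level: no NOT NULL constraint applies → nullable.
- prerequisite_id: part of the PRIMARY KEY, which implies NOT NULL → not nullable.
- section: UNIQUE does not imply NOT NULL → nullable.
- grade: declared NOT NULL → not nullable.
- score: no NOT NULL constraint applies → nullable.

status, term, level, section, score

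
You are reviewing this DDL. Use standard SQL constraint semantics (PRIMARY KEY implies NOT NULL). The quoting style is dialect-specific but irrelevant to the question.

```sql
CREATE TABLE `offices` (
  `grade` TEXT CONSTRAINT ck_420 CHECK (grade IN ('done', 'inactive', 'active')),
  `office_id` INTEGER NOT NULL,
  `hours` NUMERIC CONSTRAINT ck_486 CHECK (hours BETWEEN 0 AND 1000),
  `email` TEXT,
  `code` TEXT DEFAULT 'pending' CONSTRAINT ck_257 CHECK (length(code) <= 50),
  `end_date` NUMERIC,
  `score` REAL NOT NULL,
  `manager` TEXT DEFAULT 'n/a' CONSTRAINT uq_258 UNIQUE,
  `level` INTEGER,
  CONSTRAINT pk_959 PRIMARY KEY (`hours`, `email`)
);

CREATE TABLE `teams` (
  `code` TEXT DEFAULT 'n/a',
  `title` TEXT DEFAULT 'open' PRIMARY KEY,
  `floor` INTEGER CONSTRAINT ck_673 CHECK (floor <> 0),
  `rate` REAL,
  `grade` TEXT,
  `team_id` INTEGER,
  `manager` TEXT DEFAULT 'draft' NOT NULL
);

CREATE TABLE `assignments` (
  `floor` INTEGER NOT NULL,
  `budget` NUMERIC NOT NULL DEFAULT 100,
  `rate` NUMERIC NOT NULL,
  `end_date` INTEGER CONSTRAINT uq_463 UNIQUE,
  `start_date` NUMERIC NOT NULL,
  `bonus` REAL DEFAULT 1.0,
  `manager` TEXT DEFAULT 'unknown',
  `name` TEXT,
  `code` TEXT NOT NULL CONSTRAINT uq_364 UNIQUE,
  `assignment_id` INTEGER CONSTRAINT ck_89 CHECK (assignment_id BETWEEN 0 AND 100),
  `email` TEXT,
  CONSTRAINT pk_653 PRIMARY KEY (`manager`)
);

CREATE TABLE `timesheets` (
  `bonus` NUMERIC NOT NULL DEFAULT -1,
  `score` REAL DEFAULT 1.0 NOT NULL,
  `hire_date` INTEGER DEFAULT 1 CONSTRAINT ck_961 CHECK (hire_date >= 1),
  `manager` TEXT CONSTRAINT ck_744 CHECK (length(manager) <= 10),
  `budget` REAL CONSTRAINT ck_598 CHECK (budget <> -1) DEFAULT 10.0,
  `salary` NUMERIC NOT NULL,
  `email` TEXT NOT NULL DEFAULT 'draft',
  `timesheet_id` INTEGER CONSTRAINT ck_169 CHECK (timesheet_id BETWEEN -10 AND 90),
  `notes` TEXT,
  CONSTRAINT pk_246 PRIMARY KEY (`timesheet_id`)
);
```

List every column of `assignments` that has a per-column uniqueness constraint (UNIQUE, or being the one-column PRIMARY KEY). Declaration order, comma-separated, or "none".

end_date, manager, code

- floor: no UNIQUE or single-column PK constraint.
- budget: no UNIQUE or single-column PK constraint.
- rate: no UNIQUE or single-column PK constraint.
- end_date: declared UNIQUE → unique.
- start_date: no UNIQUE or single-column PK constraint.
- bonus: no UNIQUE or single-column PK constraint.
- manager: single-column PRIMARY KEY → unique.
- name: no UNIQUE or single-column PK constraint.
- code: declared UNIQUE → unique.
- assignment_id: no UNIQUE or single-column PK constraint.
- email: no UNIQUE or single-column PK constraint.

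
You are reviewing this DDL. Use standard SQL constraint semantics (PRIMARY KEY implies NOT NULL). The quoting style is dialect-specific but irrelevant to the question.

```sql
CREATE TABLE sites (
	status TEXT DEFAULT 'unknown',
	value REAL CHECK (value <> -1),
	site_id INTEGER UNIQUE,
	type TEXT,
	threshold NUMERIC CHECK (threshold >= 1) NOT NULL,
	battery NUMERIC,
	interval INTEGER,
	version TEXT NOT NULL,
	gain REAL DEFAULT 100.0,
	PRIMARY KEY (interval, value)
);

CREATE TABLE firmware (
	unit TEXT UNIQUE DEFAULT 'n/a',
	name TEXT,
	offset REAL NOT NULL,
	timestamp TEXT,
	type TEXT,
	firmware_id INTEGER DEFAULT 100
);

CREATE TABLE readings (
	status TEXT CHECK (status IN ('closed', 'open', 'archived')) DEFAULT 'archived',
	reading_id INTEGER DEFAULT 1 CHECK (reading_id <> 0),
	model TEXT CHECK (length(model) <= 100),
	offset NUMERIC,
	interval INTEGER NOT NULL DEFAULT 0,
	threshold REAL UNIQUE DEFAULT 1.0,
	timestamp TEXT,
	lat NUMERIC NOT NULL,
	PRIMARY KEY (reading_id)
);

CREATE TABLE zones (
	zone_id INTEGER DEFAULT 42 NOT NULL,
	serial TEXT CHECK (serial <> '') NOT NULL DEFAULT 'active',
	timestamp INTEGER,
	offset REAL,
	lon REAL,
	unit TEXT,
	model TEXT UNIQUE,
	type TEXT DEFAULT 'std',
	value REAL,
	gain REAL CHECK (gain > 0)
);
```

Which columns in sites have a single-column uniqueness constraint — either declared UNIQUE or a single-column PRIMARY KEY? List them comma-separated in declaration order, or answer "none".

- status: no UNIQUE or single-column PK constraint.
- value: part of a composite PRIMARY KEY — only the tuple is unique, not this column on its own.
- site_id: declared UNIQUE → unique.
- type: no UNIQUE or single-column PK constraint.
- threshold: no UNIQUE or single-column PK constraint.
- battery: no UNIQUE or single-column PK constraint.
- interval: part of a composite PRIMARY KEY — only the tuple is unique, not this column on its own.
- version: no UNIQUE or single-column PK constraint.
- gain: no UNIQUE or single-column PK constraint.

site_id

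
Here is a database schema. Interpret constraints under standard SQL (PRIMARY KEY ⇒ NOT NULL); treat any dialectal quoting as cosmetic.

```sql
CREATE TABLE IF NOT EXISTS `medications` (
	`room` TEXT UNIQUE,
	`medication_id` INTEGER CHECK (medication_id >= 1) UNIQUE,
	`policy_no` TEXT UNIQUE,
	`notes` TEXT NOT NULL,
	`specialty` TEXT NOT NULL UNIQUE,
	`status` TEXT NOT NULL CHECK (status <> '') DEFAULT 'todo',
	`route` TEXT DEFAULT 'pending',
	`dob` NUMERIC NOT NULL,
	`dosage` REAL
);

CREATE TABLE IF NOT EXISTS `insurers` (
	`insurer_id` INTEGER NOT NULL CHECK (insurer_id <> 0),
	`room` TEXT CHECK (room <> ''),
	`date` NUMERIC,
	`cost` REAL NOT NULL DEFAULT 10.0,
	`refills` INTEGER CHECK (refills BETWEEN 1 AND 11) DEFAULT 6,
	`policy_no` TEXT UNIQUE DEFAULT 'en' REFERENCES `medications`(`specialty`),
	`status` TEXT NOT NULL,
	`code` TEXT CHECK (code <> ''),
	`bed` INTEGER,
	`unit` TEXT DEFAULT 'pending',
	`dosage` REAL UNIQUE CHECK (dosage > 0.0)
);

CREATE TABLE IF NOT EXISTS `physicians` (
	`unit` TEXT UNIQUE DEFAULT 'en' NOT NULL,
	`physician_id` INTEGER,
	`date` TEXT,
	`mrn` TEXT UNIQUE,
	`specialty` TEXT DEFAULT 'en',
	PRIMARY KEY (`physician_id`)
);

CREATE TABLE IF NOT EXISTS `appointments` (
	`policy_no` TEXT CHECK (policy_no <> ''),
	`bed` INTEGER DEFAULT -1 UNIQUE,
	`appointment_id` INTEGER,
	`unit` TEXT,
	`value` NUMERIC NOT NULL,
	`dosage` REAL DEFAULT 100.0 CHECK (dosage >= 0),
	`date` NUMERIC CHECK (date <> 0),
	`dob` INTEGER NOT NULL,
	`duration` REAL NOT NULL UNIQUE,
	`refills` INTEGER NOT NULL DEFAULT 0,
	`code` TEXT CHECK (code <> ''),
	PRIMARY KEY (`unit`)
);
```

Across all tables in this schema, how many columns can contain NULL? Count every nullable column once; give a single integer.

22

medications: 5 nullable (room, medication_id, policy_no, route, dosage — PK none and explicit NOT NULL columns excluded).
insurers: 8 nullable (room, date, refills, policy_no, code, bed, unit, dosage — PK none and explicit NOT NULL columns excluded).
physicians: 3 nullable (date, mrn, specialty — PK (physician_id) and explicit NOT NULL columns excluded).
appointments: 6 nullable (policy_no, bed, appointment_id, dosage, date, code — PK (unit) and explicit NOT NULL columns excluded).
Total: 5 + 8 + 3 + 6 = 22.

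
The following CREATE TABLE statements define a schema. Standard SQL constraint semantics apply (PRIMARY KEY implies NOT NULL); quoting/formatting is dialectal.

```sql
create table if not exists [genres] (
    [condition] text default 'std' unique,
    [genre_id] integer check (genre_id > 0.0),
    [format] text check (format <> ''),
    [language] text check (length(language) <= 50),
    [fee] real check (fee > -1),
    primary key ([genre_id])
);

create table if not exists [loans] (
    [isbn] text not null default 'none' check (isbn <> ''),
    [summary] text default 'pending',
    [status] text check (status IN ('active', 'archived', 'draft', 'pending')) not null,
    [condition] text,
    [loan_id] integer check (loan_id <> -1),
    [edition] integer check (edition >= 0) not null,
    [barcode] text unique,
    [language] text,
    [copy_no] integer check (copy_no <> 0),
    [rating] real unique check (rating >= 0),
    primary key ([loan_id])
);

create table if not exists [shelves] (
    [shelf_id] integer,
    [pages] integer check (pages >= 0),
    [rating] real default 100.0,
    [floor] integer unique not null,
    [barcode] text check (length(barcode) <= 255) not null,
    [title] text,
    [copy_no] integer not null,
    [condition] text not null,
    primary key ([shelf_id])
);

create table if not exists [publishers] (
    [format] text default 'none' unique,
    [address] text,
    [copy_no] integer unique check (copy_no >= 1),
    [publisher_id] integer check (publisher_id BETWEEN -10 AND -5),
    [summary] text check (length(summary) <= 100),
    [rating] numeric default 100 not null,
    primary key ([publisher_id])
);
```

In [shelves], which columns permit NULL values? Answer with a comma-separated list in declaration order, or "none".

pages, rating, title

- shelf_id: part of the PRIMARY KEY, which implies NOT NULL → not nullable.
- pages: CHECK does not forbid NULL (a CHECK constraint passes when its expression is NULL) → nullable.
- rating: DEFAULT only fills an omitted column; an explicit NULL is still allowed → nullable.
- floor: declared NOT NULL → not nullable.
- barcode: declared NOT NULL → not nullable.
- title: no NOT NULL constraint applies → nullable.
- copy_no: declared NOT NULL → not nullable.
- condition: declared NOT NULL → not nullable.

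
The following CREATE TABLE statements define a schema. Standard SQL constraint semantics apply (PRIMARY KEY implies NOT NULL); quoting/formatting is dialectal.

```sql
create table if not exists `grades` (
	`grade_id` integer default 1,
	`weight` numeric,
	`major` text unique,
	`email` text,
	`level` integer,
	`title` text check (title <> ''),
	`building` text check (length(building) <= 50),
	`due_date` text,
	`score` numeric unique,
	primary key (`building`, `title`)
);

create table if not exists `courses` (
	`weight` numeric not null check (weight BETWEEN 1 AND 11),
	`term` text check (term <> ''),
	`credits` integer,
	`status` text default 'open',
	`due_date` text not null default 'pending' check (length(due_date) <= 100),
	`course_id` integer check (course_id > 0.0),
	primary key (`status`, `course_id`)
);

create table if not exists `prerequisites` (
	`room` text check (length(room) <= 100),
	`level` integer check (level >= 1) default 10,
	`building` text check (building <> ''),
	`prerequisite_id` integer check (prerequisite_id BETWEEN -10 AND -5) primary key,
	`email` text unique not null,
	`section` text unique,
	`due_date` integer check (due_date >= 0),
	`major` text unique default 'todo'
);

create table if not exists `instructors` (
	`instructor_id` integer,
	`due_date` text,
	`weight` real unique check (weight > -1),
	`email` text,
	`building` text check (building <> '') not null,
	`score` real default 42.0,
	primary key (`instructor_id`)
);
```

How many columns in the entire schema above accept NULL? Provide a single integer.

19

grades: 7 nullable (grade_id, weight, major, email, level, due_date, score — PK (building, title) and explicit NOT NULL columns excluded).
courses: 2 nullable (term, credits — PK (status, course_id) and explicit NOT NULL columns excluded).
prerequisites: 6 nullable (room, level, building, section, due_date, major — PK (prerequisite_id) and explicit NOT NULL columns excluded).
instructors: 4 nullable (due_date, weight, email, score — PK (instructor_id) and explicit NOT NULL columns excluded).
Total: 7 + 2 + 6 + 4 = 19.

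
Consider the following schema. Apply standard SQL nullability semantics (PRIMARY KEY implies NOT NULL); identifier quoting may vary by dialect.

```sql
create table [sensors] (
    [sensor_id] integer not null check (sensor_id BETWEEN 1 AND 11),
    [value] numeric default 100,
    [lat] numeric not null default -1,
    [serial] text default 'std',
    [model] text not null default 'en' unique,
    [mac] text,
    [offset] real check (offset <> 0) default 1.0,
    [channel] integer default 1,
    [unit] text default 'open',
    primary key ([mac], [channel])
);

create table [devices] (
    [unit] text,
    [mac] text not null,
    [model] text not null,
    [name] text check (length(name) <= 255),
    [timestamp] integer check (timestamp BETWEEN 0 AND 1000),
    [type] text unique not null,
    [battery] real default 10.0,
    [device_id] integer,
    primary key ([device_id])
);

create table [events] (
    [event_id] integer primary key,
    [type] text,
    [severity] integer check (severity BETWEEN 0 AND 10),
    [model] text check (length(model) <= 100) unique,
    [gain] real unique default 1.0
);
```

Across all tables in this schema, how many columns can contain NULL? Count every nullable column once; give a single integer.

sensors: 4 nullable (value, serial, offset, unit — PK (mac, channel) and explicit NOT NULL columns excluded).
devices: 4 nullable (unit, name, timestamp, battery — PK (device_id) and explicit NOT NULL columns excluded).
events: 4 nullable (type, severity, model, gain — PK (event_id) and explicit NOT NULL columns excluded).
Total: 4 + 4 + 4 = 12.

12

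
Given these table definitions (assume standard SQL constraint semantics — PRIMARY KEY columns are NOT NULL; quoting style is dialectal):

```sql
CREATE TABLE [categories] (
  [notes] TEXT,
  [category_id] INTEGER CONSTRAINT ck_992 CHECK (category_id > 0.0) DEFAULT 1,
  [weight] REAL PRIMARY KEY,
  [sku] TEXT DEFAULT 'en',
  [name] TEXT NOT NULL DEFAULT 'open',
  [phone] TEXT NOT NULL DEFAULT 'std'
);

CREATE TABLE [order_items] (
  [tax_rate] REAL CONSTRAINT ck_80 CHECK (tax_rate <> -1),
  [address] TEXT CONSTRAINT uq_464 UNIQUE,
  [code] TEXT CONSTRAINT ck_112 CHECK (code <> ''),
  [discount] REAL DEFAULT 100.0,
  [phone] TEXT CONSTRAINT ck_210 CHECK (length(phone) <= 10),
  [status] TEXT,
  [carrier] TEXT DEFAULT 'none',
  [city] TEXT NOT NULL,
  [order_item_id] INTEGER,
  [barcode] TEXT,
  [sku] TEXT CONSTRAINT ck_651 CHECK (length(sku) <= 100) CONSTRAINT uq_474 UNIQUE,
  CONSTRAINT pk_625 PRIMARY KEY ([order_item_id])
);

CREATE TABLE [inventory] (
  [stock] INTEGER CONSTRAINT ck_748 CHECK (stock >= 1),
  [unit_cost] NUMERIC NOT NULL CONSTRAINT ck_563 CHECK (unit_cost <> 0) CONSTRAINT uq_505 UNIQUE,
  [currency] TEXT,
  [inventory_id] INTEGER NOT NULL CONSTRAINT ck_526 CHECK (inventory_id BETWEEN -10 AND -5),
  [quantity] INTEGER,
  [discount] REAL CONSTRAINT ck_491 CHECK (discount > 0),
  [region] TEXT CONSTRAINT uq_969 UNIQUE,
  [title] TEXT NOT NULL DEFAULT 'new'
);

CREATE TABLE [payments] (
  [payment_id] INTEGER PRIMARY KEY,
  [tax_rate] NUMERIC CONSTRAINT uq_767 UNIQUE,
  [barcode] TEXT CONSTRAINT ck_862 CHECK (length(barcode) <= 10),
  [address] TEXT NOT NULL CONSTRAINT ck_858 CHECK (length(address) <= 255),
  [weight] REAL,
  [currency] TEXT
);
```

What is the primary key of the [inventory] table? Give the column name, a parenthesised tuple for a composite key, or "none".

none

No column is declared PRIMARY KEY inline, and there is no table-level PRIMARY KEY clause in inventory.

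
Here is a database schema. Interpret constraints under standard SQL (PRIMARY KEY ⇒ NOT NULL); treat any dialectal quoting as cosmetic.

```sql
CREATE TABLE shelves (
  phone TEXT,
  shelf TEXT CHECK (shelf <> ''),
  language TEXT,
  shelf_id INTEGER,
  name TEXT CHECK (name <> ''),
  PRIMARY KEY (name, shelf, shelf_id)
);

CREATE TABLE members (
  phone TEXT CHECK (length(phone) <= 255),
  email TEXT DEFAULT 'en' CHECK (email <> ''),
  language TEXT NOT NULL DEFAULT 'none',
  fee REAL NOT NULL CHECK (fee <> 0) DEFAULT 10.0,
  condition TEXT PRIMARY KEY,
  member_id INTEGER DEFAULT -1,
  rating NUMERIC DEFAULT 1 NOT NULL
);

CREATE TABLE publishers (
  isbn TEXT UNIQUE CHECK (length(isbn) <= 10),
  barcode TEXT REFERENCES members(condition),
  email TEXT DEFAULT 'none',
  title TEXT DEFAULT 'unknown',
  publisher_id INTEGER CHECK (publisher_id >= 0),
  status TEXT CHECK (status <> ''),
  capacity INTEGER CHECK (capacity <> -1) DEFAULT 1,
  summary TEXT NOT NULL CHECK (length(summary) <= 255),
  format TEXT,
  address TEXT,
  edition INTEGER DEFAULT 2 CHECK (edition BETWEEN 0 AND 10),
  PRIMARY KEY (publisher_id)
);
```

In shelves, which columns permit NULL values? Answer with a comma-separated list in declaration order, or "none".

phone, language

- phone: no NOT NULL constraint applies → nullable.
- shelf: part of the PRIMARY KEY, which implies NOT NULL → not nullable.
- language: no NOT NULL constraint applies → nullable.
- shelf_id: part of the PRIMARY KEY, which implies NOT NULL → not nullable.
- name: part of the PRIMARY KEY, which implies NOT NULL → not nullable.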